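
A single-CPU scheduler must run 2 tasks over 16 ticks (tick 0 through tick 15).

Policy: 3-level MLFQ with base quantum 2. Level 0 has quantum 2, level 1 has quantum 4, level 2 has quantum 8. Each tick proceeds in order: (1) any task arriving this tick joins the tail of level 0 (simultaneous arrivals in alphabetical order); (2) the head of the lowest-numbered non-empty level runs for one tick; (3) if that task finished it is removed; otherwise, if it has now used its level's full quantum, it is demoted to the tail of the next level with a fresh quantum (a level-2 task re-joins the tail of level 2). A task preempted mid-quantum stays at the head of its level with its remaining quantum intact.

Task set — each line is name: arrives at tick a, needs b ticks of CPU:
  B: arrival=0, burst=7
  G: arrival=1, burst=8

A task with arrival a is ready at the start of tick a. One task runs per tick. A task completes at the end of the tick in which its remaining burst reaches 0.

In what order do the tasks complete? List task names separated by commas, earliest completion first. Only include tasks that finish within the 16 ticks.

completion order = B, G

t=0: L0/L1/L2 = B/-/- → run B
t=1: L0/L1/L2 = BG/-/- → run B
t=2: L0/L1/L2 = G/B/- → run G
t=3: L0/L1/L2 = G/B/- → run G
t=4: L0/L1/L2 = -/BG/- → run B
t=5: L0/L1/L2 = -/BG/- → run B
t=6: L0/L1/L2 = -/BG/- → run B
t=7: L0/L1/L2 = -/BG/- → run B
t=8: L0/L1/L2 = -/G/B → run G
t=9: L0/L1/L2 = -/G/B → run G
t=10: L0/L1/L2 = -/G/B → run G
t=11: L0/L1/L2 = -/G/B → run G
t=12: L0/L1/L2 = -/-/BG → run B
t=13: L0/L1/L2 = -/-/G → run G
t=14: L0/L1/L2 = -/-/G → run G
t=15: (idle)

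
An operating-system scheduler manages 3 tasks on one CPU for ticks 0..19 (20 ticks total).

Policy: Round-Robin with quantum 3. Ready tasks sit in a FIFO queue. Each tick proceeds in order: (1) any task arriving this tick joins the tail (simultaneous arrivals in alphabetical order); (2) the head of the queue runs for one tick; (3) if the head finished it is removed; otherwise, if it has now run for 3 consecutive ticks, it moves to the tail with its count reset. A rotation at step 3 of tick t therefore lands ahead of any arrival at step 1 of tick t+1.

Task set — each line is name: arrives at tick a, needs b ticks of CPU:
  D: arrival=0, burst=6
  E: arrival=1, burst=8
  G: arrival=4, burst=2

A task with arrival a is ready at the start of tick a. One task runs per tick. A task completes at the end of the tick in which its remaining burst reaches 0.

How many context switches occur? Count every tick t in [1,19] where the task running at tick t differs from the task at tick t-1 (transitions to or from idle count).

context switches = 5

t=0: queue=[D] q_used=0 → run D
t=1: queue=[D,E] q_used=1 → run D
t=2: queue=[D,E] q_used=2 → run D
t=3: queue=[E,D] q_used=0 → run E
t=4: queue=[E,D,G] q_used=1 → run E
t=5: queue=[E,D,G] q_used=2 → run E
t=6: queue=[D,G,E] q_used=0 → run D
t=7: queue=[D,G,E] q_used=1 → run D
t=8: queue=[D,G,E] q_used=2 → run D
t=9: queue=[G,E] q_used=0 → run G
t=10: queue=[G,E] q_used=1 → run G
t=11: queue=[E] q_used=0 → run E
t=12: queue=[E] q_used=1 → run E
t=13: queue=[E] q_used=2 → run E
t=14: queue=[E] q_used=0 → run E
t=15: queue=[E] q_used=1 → run E
t=16: (idle)
t=17: (idle)
t=18: (idle)
t=19: (idle)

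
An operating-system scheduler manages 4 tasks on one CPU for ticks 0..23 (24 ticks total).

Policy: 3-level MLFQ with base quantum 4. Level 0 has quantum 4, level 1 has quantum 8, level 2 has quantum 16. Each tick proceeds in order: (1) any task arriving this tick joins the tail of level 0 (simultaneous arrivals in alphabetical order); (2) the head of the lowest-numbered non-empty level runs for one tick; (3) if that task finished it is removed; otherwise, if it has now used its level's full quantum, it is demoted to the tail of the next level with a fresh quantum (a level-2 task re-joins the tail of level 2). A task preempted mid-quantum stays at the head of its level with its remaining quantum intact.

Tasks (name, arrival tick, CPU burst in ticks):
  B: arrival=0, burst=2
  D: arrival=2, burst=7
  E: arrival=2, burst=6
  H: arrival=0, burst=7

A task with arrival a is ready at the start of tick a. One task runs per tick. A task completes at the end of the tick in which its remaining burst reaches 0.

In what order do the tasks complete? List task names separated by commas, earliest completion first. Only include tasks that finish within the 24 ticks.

completion order = B, H, D, E

t=0: L0/L1/L2 = BH/-/- → run B
t=1: L0/L1/L2 = BH/-/- → run B
t=2: L0/L1/L2 = HDE/-/- → run H
t=3: L0/L1/L2 = HDE/-/- → run H
t=4: L0/L1/L2 = HDE/-/- → run H
t=5: L0/L1/L2 = HDE/-/- → run H
t=6: L0/L1/L2 = DE/H/- → run D
t=7: L0/L1/L2 = DE/H/- → run D
t=8: L0/L1/L2 = DE/H/- → run D
t=9: L0/L1/L2 = DE/H/- → run D
t=10: L0/L1/L2 = E/HD/- → run E
t=11: L0/L1/L2 = E/HD/- → run E
t=12: L0/L1/L2 = E/HD/- → run E
t=13: L0/L1/L2 = E/HD/- → run E
t=14: L0/L1/L2 = -/HDE/- → run H
t=15: L0/L1/L2 = -/HDE/- → run H
t=16: L0/L1/L2 = -/HDE/- → run H
t=17: L0/L1/L2 = -/DE/- → run D
t=18: L0/L1/L2 = -/DE/- → run D
t=19: L0/L1/L2 = -/DE/- → run D
t=20: L0/L1/L2 = -/E/- → run E
t=21: L0/L1/L2 = -/E/- → run E
t=22: (idle)
t=23: (idle)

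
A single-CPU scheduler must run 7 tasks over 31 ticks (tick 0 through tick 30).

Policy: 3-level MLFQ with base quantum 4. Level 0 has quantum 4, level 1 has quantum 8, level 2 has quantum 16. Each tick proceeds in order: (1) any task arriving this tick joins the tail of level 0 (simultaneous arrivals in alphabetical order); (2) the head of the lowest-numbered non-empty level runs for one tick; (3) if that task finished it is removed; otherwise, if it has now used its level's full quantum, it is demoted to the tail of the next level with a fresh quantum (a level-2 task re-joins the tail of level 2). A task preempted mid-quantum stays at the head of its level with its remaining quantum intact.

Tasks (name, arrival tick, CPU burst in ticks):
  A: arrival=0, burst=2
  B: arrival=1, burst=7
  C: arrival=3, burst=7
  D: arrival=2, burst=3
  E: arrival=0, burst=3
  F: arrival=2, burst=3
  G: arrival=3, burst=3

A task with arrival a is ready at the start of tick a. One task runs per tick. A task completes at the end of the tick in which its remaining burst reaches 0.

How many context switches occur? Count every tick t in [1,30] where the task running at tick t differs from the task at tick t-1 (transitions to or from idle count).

context switches = 9

t=0: L0/L1/L2 = AE/-/- → run A
t=1: L0/L1/L2 = AEB/-/- → run A
t=2: L0/L1/L2 = EBDF/-/- → run E
t=3: L0/L1/L2 = EBDFCG/-/- → run E
t=4: L0/L1/L2 = EBDFCG/-/- → run E
t=5: L0/L1/L2 = BDFCG/-/- → run B
t=6: L0/L1/L2 = BDFCG/-/- → run B
t=7: L0/L1/L2 = BDFCG/-/- → run B
t=8: L0/L1/L2 = BDFCG/-/- → run B
t=9: L0/L1/L2 = DFCG/B/- → run D
t=10: L0/L1/L2 = DFCG/B/- → run D
t=11: L0/L1/L2 = DFCG/B/- → run D
t=12: L0/L1/L2 = FCG/B/- → run F
t=13: L0/L1/L2 = FCG/B/- → run F
t=14: L0/L1/L2 = FCG/B/- → run F
t=15: L0/L1/L2 = CG/B/- → run C
t=16: L0/L1/L2 = CG/B/- → run C
t=17: L0/L1/L2 = CG/B/- → run C
t=18: L0/L1/L2 = CG/B/- → run C
t=19: L0/L1/L2 = G/BC/- → run G
t=20: L0/L1/L2 = G/BC/- → run G
t=21: L0/L1/L2 = G/BC/- → run G
t=22: L0/L1/L2 = -/BC/- → run B
t=23: L0/L1/L2 = -/BC/- → run B
t=24: L0/L1/L2 = -/BC/- → run B
t=25: L0/L1/L2 = -/C/- → run C
t=26: L0/L1/L2 = -/C/- → run C
t=27: L0/L1/L2 = -/C/- → run C
t=28: (idle)
t=29: (idle)
t=30: (idle)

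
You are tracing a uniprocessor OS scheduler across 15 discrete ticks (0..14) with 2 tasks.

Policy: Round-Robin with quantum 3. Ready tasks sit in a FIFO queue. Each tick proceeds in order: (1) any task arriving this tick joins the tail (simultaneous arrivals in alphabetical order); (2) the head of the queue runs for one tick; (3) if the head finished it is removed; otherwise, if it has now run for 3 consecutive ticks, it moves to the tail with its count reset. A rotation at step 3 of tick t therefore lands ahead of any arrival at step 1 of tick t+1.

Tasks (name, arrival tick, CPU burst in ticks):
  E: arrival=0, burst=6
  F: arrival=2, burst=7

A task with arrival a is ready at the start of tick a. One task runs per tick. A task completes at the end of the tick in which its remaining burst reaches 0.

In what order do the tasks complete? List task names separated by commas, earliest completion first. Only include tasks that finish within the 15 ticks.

completion order = E, F

t=0: queue=[E] q_used=0 → run E
t=1: queue=[E] q_used=1 → run E
t=2: queue=[E,F] q_used=2 → run E
t=3: queue=[F,E] q_used=0 → run F
t=4: queue=[F,E] q_used=1 → run F
t=5: queue=[F,E] q_used=2 → run F
t=6: queue=[E,F] q_used=0 → run E
t=7: queue=[E,F] q_used=1 → run E
t=8: queue=[E,F] q_used=2 → run E
t=9: queue=[F] q_used=0 → run F
t=10: queue=[F] q_used=1 → run F
t=11: queue=[F] q_used=2 → run F
t=12: queue=[F] q_used=0 → run F
t=13: (idle)
t=14: (idle)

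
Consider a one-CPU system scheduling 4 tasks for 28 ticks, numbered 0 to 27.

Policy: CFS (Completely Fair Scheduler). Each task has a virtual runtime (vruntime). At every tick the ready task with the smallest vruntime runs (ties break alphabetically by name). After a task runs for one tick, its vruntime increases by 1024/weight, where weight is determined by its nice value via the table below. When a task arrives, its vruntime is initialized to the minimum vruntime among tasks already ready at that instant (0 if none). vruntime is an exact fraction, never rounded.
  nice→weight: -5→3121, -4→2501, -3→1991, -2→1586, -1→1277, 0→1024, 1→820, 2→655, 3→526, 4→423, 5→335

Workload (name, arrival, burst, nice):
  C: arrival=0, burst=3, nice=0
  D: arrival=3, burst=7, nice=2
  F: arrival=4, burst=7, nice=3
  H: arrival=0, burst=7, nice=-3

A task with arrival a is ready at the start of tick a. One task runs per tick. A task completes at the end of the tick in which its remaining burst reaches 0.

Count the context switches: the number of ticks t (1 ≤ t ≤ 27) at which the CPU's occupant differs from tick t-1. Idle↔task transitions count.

t=0: vr[C=0 H=0] → run C
t=1: vr[C=1 H=0] → run H
t=2: vr[C=1 H=1024/1991] → run H
t=3: vr[C=1 D=1 H=2048/1991] → run C
t=4: vr[C=2 D=1 F=1 H=2048/1991] → run D
t=5: vr[C=2 D=1679/655 F=1 H=2048/1991] → run F
t=6: vr[C=2 D=1679/655 F=775/263 H=2048/1991] → run H
t=7: vr[C=2 D=1679/655 F=775/263 H=3072/1991] → run H
t=8: vr[C=2 D=1679/655 F=775/263 H=4096/1991] → run C
t=9: vr[D=1679/655 F=775/263 H=4096/1991] → run H
t=10: vr[D=1679/655 F=775/263 H=5120/1991] → run D
t=11: vr[D=2703/655 F=775/263 H=5120/1991] → run H
t=12: vr[D=2703/655 F=775/263 H=6144/1991] → run F
t=13: vr[D=2703/655 F=1287/263 H=6144/1991] → run H
t=14: vr[D=2703/655 F=1287/263] → run D
t=15: vr[D=3727/655 F=1287/263] → run F
t=16: vr[D=3727/655 F=1799/263] → run D
t=17: vr[D=4751/655 F=1799/263] → run F
t=18: vr[D=4751/655 F=2311/263] → run D
t=19: vr[D=1155/131 F=2311/263] → run F
t=20: vr[D=1155/131 F=2823/263] → run D
t=21: vr[D=6799/655 F=2823/263] → run D
t=22: vr[F=2823/263] → run F
t=23: vr[F=3335/263] → run F
t=24: (idle)
t=25: (idle)
t=26: (idle)
t=27: (idle)

context switches = 20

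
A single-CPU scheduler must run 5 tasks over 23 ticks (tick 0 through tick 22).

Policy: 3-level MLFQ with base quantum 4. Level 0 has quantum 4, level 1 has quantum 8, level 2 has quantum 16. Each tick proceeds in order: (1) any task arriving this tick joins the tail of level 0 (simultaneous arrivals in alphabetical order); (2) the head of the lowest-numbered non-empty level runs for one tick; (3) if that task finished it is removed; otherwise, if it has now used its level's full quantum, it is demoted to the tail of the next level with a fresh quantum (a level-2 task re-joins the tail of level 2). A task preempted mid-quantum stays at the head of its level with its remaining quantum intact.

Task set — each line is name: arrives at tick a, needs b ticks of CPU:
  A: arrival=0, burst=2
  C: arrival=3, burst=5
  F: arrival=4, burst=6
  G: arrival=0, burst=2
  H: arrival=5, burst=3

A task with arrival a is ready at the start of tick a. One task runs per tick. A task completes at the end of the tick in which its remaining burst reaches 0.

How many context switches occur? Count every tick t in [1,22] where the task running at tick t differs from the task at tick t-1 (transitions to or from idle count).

t=0: L0/L1/L2 = AG/-/- → run A
t=1: L0/L1/L2 = AG/-/- → run A
t=2: L0/L1/L2 = G/-/- → run G
t=3: L0/L1/L2 = GC/-/- → run G
t=4: L0/L1/L2 = CF/-/- → run C
t=5: L0/L1/L2 = CFH/-/- → run C
t=6: L0/L1/L2 = CFH/-/- → run C
t=7: L0/L1/L2 = CFH/-/- → run C
t=8: L0/L1/L2 = FH/C/- → run F
t=9: L0/L1/L2 = FH/C/- → run F
t=10: L0/L1/L2 = FH/C/- → run F
t=11: L0/L1/L2 = FH/C/- → run F
t=12: L0/L1/L2 = H/CF/- → run H
t=13: L0/L1/L2 = H/CF/- → run H
t=14: L0/L1/L2 = H/CF/- → run H
t=15: L0/L1/L2 = -/CF/- → run C
t=16: L0/L1/L2 = -/F/- → run F
t=17: L0/L1/L2 = -/F/- → run F
t=18: (idle)
t=19: (idle)
t=20: (idle)
t=21: (idle)
t=22: (idle)

context switches = 7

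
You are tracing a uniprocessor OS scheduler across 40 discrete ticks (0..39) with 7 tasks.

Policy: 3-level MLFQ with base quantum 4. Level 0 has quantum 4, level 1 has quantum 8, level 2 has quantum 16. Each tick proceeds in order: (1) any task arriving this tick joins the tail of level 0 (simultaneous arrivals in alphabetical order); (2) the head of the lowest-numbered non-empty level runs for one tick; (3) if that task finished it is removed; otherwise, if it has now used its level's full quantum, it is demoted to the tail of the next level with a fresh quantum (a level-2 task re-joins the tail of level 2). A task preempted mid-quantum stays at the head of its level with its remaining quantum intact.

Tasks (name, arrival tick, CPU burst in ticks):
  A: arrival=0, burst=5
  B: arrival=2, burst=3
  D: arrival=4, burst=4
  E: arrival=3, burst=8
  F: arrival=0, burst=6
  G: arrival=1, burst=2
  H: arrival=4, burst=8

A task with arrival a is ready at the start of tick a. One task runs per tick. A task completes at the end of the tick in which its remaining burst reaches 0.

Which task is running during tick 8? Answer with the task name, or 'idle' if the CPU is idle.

running at tick 8 = G

t=0: L0/L1/L2 = AF/-/- → run A
t=1: L0/L1/L2 = AFG/-/- → run A
t=2: L0/L1/L2 = AFGB/-/- → run A
t=3: L0/L1/L2 = AFGBE/-/- → run A
t=4: L0/L1/L2 = FGBEDH/A/- → run F
t=5: L0/L1/L2 = FGBEDH/A/- → run F
t=6: L0/L1/L2 = FGBEDH/A/- → run F
t=7: L0/L1/L2 = FGBEDH/A/- → run F
t=8: L0/L1/L2 = GBEDH/AF/- → run G
t=9: L0/L1/L2 = GBEDH/AF/- → run G
t=10: L0/L1/L2 = BEDH/AF/- → run B
t=11: L0/L1/L2 = BEDH/AF/- → run B
t=12: L0/L1/L2 = BEDH/AF/- → run B
t=13: L0/L1/L2 = EDH/AF/- → run E
t=14: L0/L1/L2 = EDH/AF/- → run E
t=15: L0/L1/L2 = EDH/AF/- → run E
t=16: L0/L1/L2 = EDH/AF/- → run E
t=17: L0/L1/L2 = DH/AFE/- → run D
t=18: L0/L1/L2 = DH/AFE/- → run D
t=19: L0/L1/L2 = DH/AFE/- → run D
t=20: L0/L1/L2 = DH/AFE/- → run D
t=21: L0/L1/L2 = H/AFE/- → run H
t=22: L0/L1/L2 = H/AFE/- → run H
t=23: L0/L1/L2 = H/AFE/- → run H
t=24: L0/L1/L2 = H/AFE/- → run H
t=25: L0/L1/L2 = -/AFEH/- → run A
t=26: L0/L1/L2 = -/FEH/- → run F
t=27: L0/L1/L2 = -/FEH/- → run F
t=28: L0/L1/L2 = -/EH/- → run E
t=29: L0/L1/L2 = -/EH/- → run E
t=30: L0/L1/L2 = -/EH/- → run E
t=31: L0/L1/L2 = -/EH/- → run E
t=32: L0/L1/L2 = -/H/- → run H
t=33: L0/L1/L2 = -/H/- → run H
t=34: L0/L1/L2 = -/H/- → run H
t=35: L0/L1/L2 = -/H/- → run H
t=36: (idle)
t=37: (idle)
t=38: (idle)
t=39: (idle)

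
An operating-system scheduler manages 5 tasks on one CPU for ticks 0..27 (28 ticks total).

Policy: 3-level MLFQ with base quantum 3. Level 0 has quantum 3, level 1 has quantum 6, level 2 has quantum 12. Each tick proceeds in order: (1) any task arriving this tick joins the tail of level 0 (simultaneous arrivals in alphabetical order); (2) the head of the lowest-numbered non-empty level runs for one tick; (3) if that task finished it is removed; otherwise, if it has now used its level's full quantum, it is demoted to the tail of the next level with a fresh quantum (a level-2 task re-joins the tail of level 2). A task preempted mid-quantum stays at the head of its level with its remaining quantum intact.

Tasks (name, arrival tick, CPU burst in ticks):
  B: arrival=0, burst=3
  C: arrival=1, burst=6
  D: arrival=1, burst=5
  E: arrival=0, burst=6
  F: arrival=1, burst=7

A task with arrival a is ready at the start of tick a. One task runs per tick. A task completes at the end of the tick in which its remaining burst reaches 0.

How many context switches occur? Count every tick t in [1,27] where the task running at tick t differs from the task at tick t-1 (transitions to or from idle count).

t=0: L0/L1/L2 = BE/-/- → run B
t=1: L0/L1/L2 = BECDF/-/- → run B
t=2: L0/L1/L2 = BECDF/-/- → run B
t=3: L0/L1/L2 = ECDF/-/- → run E
t=4: L0/L1/L2 = ECDF/-/- → run E
t=5: L0/L1/L2 = ECDF/-/- → run E
t=6: L0/L1/L2 = CDF/E/- → run C
t=7: L0/L1/L2 = CDF/E/- → run C
t=8: L0/L1/L2 = CDF/E/- → run C
t=9: L0/L1/L2 = DF/EC/- → run D
t=10: L0/L1/L2 = DF/EC/- → run D
t=11: L0/L1/L2 = DF/EC/- → run D
t=12: L0/L1/L2 = F/ECD/- → run F
t=13: L0/L1/L2 = F/ECD/- → run F
t=14: L0/L1/L2 = F/ECD/- → run F
t=15: L0/L1/L2 = -/ECDF/- → run E
t=16: L0/L1/L2 = -/ECDF/- → run E
t=17: L0/L1/L2 = -/ECDF/- → run E
t=18: L0/L1/L2 = -/CDF/- → run C
t=19: L0/L1/L2 = -/CDF/- → run C
t=20: L0/L1/L2 = -/CDF/- → run C
t=21: L0/L1/L2 = -/DF/- → run D
t=22: L0/L1/L2 = -/DF/- → run D
t=23: L0/L1/L2 = -/F/- → run F
t=24: L0/L1/L2 = -/F/- → run F
t=25: L0/L1/L2 = -/F/- → run F
t=26: L0/L1/L2 = -/F/- → run F
t=27: (idle)

context switches = 9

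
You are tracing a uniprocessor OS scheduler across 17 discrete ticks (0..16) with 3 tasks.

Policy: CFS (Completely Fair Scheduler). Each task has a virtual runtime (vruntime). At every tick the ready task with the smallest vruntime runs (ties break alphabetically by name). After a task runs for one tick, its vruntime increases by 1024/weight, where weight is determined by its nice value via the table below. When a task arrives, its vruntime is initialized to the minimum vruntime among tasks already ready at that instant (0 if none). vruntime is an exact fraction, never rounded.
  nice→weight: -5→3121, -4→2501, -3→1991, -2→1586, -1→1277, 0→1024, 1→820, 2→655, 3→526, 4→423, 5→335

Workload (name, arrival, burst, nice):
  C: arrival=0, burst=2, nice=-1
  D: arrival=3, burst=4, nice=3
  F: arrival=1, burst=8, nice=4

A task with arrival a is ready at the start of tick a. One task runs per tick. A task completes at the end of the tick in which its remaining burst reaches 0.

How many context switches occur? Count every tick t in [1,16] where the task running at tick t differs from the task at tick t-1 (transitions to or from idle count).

context switches = 10

t=0: vr[C=0] → run C
t=1: vr[C=1024/1277 F=1024/1277] → run C
t=2: vr[F=1024/1277] → run F
t=3: vr[D=1740800/540171 F=1740800/540171] → run D
t=4: vr[D=734397952/142064973 F=1740800/540171] → run F
t=5: vr[D=734397952/142064973 F=3048448/540171] → run D
t=6: vr[D=1010965504/142064973 F=3048448/540171] → run F
t=7: vr[D=1010965504/142064973 F=1452032/180057] → run D
t=8: vr[D=1287533056/142064973 F=1452032/180057] → run F
t=9: vr[D=1287533056/142064973 F=5663744/540171] → run D
t=10: vr[F=5663744/540171] → run F
t=11: vr[F=6971392/540171] → run F
t=12: vr[F=2759680/180057] → run F
t=13: vr[F=9586688/540171] → run F
t=14: (idle)
t=15: (idle)
t=16: (idle)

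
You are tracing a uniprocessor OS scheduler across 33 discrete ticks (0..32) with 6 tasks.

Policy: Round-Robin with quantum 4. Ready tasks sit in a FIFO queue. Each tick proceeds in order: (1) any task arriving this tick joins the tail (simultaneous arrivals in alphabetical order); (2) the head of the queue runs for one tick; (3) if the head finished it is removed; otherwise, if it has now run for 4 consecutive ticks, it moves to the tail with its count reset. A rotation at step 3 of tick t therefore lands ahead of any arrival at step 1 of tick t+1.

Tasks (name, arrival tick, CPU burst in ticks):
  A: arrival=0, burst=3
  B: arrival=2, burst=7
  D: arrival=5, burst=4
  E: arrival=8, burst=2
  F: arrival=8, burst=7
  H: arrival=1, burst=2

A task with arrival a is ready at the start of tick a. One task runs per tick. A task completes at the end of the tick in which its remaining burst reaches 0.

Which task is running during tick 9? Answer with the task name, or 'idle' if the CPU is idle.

running at tick 9 = D

t=0: queue=[A] q_used=0 → run A
t=1: queue=[A,H] q_used=1 → run A
t=2: queue=[A,H,B] q_used=2 → run A
t=3: queue=[H,B] q_used=0 → run H
t=4: queue=[H,B] q_used=1 → run H
t=5: queue=[B,D] q_used=0 → run B
t=6: queue=[B,D] q_used=1 → run B
t=7: queue=[B,D] q_used=2 → run B
t=8: queue=[B,D,E,F] q_used=3 → run B
t=9: queue=[D,E,F,B] q_used=0 → run D
t=10: queue=[D,E,F,B] q_used=1 → run D
t=11: queue=[D,E,F,B] q_used=2 → run D
t=12: queue=[D,E,F,B] q_used=3 → run D
t=13: queue=[E,F,B] q_used=0 → run E
t=14: queue=[E,F,B] q_used=1 → run E
t=15: queue=[F,B] q_used=0 → run F
t=16: queue=[F,B] q_used=1 → run F
t=17: queue=[F,B] q_used=2 → run F
t=18: queue=[F,B] q_used=3 → run F
t=19: queue=[B,F] q_used=0 → run B
t=20: queue=[B,F] q_used=1 → run B
t=21: queue=[B,F] q_used=2 → run B
t=22: queue=[F] q_used=0 → run F
t=23: queue=[F] q_used=1 → run F
t=24: queue=[F] q_used=2 → run F
t=25: (idle)
t=26: (idle)
t=27: (idle)
t=28: (idle)
t=29: (idle)
t=30: (idle)
t=31: (idle)
t=32: (idle)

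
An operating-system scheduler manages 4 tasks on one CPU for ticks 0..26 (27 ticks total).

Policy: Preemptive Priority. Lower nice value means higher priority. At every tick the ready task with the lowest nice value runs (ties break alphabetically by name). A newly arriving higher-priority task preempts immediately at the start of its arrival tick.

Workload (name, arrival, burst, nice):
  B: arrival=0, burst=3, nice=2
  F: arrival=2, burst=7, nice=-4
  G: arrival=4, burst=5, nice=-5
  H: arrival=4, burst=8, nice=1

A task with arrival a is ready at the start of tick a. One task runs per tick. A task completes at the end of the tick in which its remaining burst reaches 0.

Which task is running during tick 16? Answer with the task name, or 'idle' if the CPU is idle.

running at tick 16 = H

t=0: ready={B} → run B
t=1: ready={B} → run B
t=2: ready={B,F} → run F
t=3: ready={B,F} → run F
t=4: ready={B,F,G,H} → run G
t=5: ready={B,F,G,H} → run G
t=6: ready={B,F,G,H} → run G
t=7: ready={B,F,G,H} → run G
t=8: ready={B,F,G,H} → run G
t=9: ready={B,F,H} → run F
t=10: ready={B,F,H} → run F
t=11: ready={B,F,H} → run F
t=12: ready={B,F,H} → run F
t=13: ready={B,F,H} → run F
t=14: ready={B,H} → run H
t=15: ready={B,H} → run H
t=16: ready={B,H} → run H
t=17: ready={B,H} → run H
t=18: ready={B,H} → run H
t=19: ready={B,H} → run H
t=20: ready={B,H} → run H
t=21: ready={B,H} → run H
t=22: ready={B} → run B
t=23: (idle)
t=24: (idle)
t=25: (idle)
t=26: (idle)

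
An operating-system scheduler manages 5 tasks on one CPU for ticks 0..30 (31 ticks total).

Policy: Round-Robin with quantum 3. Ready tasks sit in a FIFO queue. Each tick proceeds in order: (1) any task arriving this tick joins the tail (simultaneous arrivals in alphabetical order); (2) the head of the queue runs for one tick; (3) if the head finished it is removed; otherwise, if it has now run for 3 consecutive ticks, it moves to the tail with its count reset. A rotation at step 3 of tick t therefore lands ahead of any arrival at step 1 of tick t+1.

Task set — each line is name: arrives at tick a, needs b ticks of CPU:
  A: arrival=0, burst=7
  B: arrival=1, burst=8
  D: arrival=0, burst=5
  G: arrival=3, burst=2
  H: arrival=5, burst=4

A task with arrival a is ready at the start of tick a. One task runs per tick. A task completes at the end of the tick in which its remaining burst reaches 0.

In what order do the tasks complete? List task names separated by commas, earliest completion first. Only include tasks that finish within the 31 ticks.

t=0: queue=[A,D] q_used=0 → run A
t=1: queue=[A,D,B] q_used=1 → run A
t=2: queue=[A,D,B] q_used=2 → run A
t=3: queue=[D,B,A,G] q_used=0 → run D
t=4: queue=[D,B,A,G] q_used=1 → run D
t=5: queue=[D,B,A,G,H] q_used=2 → run D
t=6: queue=[B,A,G,H,D] q_used=0 → run B
t=7: queue=[B,A,G,H,D] q_used=1 → run B
t=8: queue=[B,A,G,H,D] q_used=2 → run B
t=9: queue=[A,G,H,D,B] q_used=0 → run A
t=10: queue=[A,G,H,D,B] q_used=1 → run A
t=11: queue=[A,G,H,D,B] q_used=2 → run A
t=12: queue=[G,H,D,B,A] q_used=0 → run G
t=13: queue=[G,H,D,B,A] q_used=1 → run G
t=14: queue=[H,D,B,A] q_used=0 → run H
t=15: queue=[H,D,B,A] q_used=1 → run H
t=16: queue=[H,D,B,A] q_used=2 → run H
t=17: queue=[D,B,A,H] q_used=0 → run D
t=18: queue=[D,B,A,H] q_used=1 → run D
t=19: queue=[B,A,H] q_used=0 → run B
t=20: queue=[B,A,H] q_used=1 → run B
t=21: queue=[B,A,H] q_used=2 → run B
t=22: queue=[A,H,B] q_used=0 → run A
t=23: queue=[H,B] q_used=0 → run H
t=24: queue=[B] q_used=0 → run B
t=25: queue=[B] q_used=1 → run B
t=26: (idle)
t=27: (idle)
t=28: (idle)
t=29: (idle)
t=30: (idle)

completion order = G, D, A, H, B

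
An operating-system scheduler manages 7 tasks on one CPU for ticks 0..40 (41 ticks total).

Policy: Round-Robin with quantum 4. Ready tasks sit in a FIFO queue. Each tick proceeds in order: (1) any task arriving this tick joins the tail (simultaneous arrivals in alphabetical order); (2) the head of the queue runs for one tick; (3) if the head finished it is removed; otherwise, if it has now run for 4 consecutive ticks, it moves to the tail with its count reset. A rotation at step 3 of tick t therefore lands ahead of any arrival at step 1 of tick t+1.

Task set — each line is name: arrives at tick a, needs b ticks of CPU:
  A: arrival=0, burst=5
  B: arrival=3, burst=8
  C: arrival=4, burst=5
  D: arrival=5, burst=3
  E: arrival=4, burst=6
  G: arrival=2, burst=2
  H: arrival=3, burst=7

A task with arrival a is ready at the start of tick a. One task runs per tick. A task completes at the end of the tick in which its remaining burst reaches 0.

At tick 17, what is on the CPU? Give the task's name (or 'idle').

t=0: queue=[A] q_used=0 → run A
t=1: queue=[A] q_used=1 → run A
t=2: queue=[A,G] q_used=2 → run A
t=3: queue=[A,G,B,H] q_used=3 → run A
t=4: queue=[G,B,H,A,C,E] q_used=0 → run G
t=5: queue=[G,B,H,A,C,E,D] q_used=1 → run G
t=6: queue=[B,H,A,C,E,D] q_used=0 → run B
t=7: queue=[B,H,A,C,E,D] q_used=1 → run B
t=8: queue=[B,H,A,C,E,D] q_used=2 → run B
t=9: queue=[B,H,A,C,E,D] q_used=3 → run B
t=10: queue=[H,A,C,E,D,B] q_used=0 → run H
t=11: queue=[H,A,C,E,D,B] q_used=1 → run H
t=12: queue=[H,A,C,E,D,B] q_used=2 → run H
t=13: queue=[H,A,C,E,D,B] q_used=3 → run H
t=14: queue=[A,C,E,D,B,H] q_used=0 → run A
t=15: queue=[C,E,D,B,H] q_used=0 → run C
t=16: queue=[C,E,D,B,H] q_used=1 → run C
t=17: queue=[C,E,D,B,H] q_used=2 → run C
t=18: queue=[C,E,D,B,H] q_used=3 → run C
t=19: queue=[E,D,B,H,C] q_used=0 → run E
t=20: queue=[E,D,B,H,C] q_used=1 → run E
t=21: queue=[E,D,B,H,C] q_used=2 → run E
t=22: queue=[E,D,B,H,C] q_used=3 → run E
t=23: queue=[D,B,H,C,E] q_used=0 → run D
t=24: queue=[D,B,H,C,E] q_used=1 → run D
t=25: queue=[D,B,H,C,E] q_used=2 → run D
t=26: queue=[B,H,C,E] q_used=0 → run B
t=27: queue=[B,H,C,E] q_used=1 → run B
t=28: queue=[B,H,C,E] q_used=2 → run B
t=29: queue=[B,H,C,E] q_used=3 → run B
t=30: queue=[H,C,E] q_used=0 → run H
t=31: queue=[H,C,E] q_used=1 → run H
t=32: queue=[H,C,E] q_used=2 → run H
t=33: queue=[C,E] q_used=0 → run C
t=34: queue=[E] q_used=0 → run E
t=35: queue=[E] q_used=1 → run E
t=36: (idle)
t=37: (idle)
t=38: (idle)
t=39: (idle)
t=40: (idle)

running at tick 17 = C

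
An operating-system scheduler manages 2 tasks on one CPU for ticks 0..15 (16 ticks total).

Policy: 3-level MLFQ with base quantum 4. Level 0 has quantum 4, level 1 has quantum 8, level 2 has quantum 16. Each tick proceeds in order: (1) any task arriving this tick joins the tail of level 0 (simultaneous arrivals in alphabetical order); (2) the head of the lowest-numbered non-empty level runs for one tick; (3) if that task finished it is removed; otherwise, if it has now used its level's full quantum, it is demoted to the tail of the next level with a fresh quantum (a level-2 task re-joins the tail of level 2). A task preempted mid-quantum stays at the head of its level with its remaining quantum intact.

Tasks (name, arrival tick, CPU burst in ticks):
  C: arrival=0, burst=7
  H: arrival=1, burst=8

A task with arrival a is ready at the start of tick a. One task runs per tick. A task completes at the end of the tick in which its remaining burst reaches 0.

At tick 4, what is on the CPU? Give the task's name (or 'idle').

running at tick 4 = H

t=0: L0/L1/L2 = C/-/- → run C
t=1: L0/L1/L2 = CH/-/- → run C
t=2: L0/L1/L2 = CH/-/- → run C
t=3: L0/L1/L2 = CH/-/- → run C
t=4: L0/L1/L2 = H/C/- → run H
t=5: L0/L1/L2 = H/C/- → run H
t=6: L0/L1/L2 = H/C/- → run H
t=7: L0/L1/L2 = H/C/- → run H
t=8: L0/L1/L2 = -/CH/- → run C
t=9: L0/L1/L2 = -/CH/- → run C
t=10: L0/L1/L2 = -/CH/- → run C
t=11: L0/L1/L2 = -/H/- → run H
t=12: L0/L1/L2 = -/H/- → run H
t=13: L0/L1/L2 = -/H/- → run H
t=14: L0/L1/L2 = -/H/- → run H
t=15: (idle)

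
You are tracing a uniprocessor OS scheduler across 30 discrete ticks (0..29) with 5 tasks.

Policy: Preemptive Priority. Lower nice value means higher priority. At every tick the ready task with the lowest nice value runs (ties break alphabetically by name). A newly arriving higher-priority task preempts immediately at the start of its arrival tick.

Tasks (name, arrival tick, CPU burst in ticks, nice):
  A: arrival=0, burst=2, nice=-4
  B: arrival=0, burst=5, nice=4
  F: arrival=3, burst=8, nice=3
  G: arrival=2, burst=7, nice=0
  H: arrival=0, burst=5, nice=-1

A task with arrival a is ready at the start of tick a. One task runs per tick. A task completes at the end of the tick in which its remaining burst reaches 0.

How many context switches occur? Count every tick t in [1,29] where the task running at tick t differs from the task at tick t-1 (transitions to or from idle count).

t=0: ready={A,B,H} → run A
t=1: ready={A,B,H} → run A
t=2: ready={B,G,H} → run H
t=3: ready={B,F,G,H} → run H
t=4: ready={B,F,G,H} → run H
t=5: ready={B,F,G,H} → run H
t=6: ready={B,F,G,H} → run H
t=7: ready={B,F,G} → run G
t=8: ready={B,F,G} → run G
t=9: ready={B,F,G} → run G
t=10: ready={B,F,G} → run G
t=11: ready={B,F,G} → run G
t=12: ready={B,F,G} → run G
t=13: ready={B,F,G} → run G
t=14: ready={B,F} → run F
t=15: ready={B,F} → run F
t=16: ready={B,F} → run F
t=17: ready={B,F} → run F
t=18: ready={B,F} → run F
t=19: ready={B,F} → run F
t=20: ready={B,F} → run F
t=21: ready={B,F} → run F
t=22: ready={B} → run B
t=23: ready={B} → run B
t=24: ready={B} → run B
t=25: ready={B} → run B
t=26: ready={B} → run B
t=27: (idle)
t=28: (idle)
t=29: (idle)

context switches = 5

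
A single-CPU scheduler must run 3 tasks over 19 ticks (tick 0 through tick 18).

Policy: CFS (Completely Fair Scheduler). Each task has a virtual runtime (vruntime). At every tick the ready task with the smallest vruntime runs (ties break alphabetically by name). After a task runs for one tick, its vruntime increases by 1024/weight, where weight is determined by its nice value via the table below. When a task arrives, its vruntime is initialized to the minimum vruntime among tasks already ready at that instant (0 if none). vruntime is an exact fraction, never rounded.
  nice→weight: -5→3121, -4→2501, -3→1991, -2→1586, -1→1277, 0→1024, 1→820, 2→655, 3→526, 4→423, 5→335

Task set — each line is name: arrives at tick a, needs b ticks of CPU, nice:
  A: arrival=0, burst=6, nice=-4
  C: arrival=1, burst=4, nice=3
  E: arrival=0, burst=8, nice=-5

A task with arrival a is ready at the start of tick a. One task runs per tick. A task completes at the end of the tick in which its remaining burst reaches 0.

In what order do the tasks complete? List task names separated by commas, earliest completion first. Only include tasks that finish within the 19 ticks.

completion order = A, E, C

t=0: vr[A=0 E=0] → run A
t=1: vr[A=1024/2501 C=0 E=0] → run C
t=2: vr[A=1024/2501 C=512/263 E=0] → run E
t=3: vr[A=1024/2501 C=512/263 E=1024/3121] → run E
t=4: vr[A=1024/2501 C=512/263 E=2048/3121] → run A
t=5: vr[A=2048/2501 C=512/263 E=2048/3121] → run E
t=6: vr[A=2048/2501 C=512/263 E=3072/3121] → run A
t=7: vr[A=3072/2501 C=512/263 E=3072/3121] → run E
t=8: vr[A=3072/2501 C=512/263 E=4096/3121] → run A
t=9: vr[A=4096/2501 C=512/263 E=4096/3121] → run E
t=10: vr[A=4096/2501 C=512/263 E=5120/3121] → run A
t=11: vr[A=5120/2501 C=512/263 E=5120/3121] → run E
t=12: vr[A=5120/2501 C=512/263 E=6144/3121] → run C
t=13: vr[A=5120/2501 C=1024/263 E=6144/3121] → run E
t=14: vr[A=5120/2501 C=1024/263 E=7168/3121] → run A
t=15: vr[C=1024/263 E=7168/3121] → run E
t=16: vr[C=1024/263] → run C
t=17: vr[C=1536/263] → run C
t=18: (idle)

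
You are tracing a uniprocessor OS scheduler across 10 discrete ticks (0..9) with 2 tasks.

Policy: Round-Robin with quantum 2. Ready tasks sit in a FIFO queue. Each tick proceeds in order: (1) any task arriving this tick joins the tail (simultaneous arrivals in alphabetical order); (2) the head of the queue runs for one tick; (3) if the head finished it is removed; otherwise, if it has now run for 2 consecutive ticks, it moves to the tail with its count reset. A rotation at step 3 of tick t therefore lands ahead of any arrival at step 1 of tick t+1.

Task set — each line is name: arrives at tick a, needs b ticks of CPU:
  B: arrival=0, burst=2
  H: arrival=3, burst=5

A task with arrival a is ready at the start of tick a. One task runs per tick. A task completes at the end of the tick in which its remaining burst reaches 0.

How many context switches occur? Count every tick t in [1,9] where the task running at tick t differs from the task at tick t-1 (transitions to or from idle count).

context switches = 3

t=0: queue=[B] q_used=0 → run B
t=1: queue=[B] q_used=1 → run B
t=2: (idle)
t=3: queue=[H] q_used=0 → run H
t=4: queue=[H] q_used=1 → run H
t=5: queue=[H] q_used=0 → run H
t=6: queue=[H] q_used=1 → run H
t=7: queue=[H] q_used=0 → run H
t=8: (idle)
t=9: (idle)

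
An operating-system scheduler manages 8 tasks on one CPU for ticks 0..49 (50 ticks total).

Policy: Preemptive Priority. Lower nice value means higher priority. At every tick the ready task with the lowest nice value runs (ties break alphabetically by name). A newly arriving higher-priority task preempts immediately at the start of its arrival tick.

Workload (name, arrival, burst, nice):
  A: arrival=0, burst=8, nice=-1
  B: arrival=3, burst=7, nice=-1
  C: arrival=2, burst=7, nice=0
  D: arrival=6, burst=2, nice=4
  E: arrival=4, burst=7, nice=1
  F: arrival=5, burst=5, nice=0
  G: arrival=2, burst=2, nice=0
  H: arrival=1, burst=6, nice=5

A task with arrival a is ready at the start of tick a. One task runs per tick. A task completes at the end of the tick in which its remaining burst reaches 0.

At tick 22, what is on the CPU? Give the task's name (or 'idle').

t=0: ready={A} → run A
t=1: ready={A,H} → run A
t=2: ready={A,C,G,H} → run A
t=3: ready={A,B,C,G,H} → run A
t=4: ready={A,B,C,E,G,H} → run A
t=5: ready={A,B,C,E,F,G,H} → run A
t=6: ready={A,B,C,D,E,F,G,H} → run A
t=7: ready={A,B,C,D,E,F,G,H} → run A
t=8: ready={B,C,D,E,F,G,H} → run B
t=9: ready={B,C,D,E,F,G,H} → run B
t=10: ready={B,C,D,E,F,G,H} → run B
t=11: ready={B,C,D,E,F,G,H} → run B
t=12: ready={B,C,D,E,F,G,H} → run B
t=13: ready={B,C,D,E,F,G,H} → run B
t=14: ready={B,C,D,E,F,G,H} → run B
t=15: ready={C,D,E,F,G,H} → run C
t=16: ready={C,D,E,F,G,H} → run C
t=17: ready={C,D,E,F,G,H} → run C
t=18: ready={C,D,E,F,G,H} → run C
t=19: ready={C,D,E,F,G,H} → run C
t=20: ready={C,D,E,F,G,H} → run C
t=21: ready={C,D,E,F,G,H} → run C
t=22: ready={D,E,F,G,H} → run F
t=23: ready={D,E,F,G,H} → run F
t=24: ready={D,E,F,G,H} → run F
t=25: ready={D,E,F,G,H} → run F
t=26: ready={D,E,F,G,H} → run F
t=27: ready={D,E,G,H} → run G
t=28: ready={D,E,G,H} → run G
t=29: ready={D,E,H} → run E
t=30: ready={D,E,H} → run E
t=31: ready={D,E,H} → run E
t=32: ready={D,E,H} → run E
t=33: ready={D,E,H} → run E
t=34: ready={D,E,H} → run E
t=35: ready={D,E,H} → run E
t=36: ready={D,H} → run D
t=37: ready={D,H} → run D
t=38: ready={H} → run H
t=39: ready={H} → run H
t=40: ready={H} → run H
t=41: ready={H} → run H
t=42: ready={H} → run H
t=43: ready={H} → run H
t=44: (idle)
t=45: (idle)
t=46: (idle)
t=47: (idle)
t=48: (idle)
t=49: (idle)

running at tick 22 = F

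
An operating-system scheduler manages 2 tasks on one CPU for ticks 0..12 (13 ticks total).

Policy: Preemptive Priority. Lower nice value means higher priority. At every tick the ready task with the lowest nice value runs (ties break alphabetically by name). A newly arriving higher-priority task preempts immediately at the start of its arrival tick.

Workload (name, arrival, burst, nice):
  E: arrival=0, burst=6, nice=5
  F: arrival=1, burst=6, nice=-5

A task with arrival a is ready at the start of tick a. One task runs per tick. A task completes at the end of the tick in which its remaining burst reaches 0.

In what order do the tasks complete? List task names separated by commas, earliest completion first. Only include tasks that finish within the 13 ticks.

completion order = F, E

t=0: ready={E} → run E
t=1: ready={E,F} → run F
t=2: ready={E,F} → run F
t=3: ready={E,F} → run F
t=4: ready={E,F} → run F
t=5: ready={E,F} → run F
t=6: ready={E,F} → run F
t=7: ready={E} → run E
t=8: ready={E} → run E
t=9: ready={E} → run E
t=10: ready={E} → run E
t=11: ready={E} → run E
t=12: (idle)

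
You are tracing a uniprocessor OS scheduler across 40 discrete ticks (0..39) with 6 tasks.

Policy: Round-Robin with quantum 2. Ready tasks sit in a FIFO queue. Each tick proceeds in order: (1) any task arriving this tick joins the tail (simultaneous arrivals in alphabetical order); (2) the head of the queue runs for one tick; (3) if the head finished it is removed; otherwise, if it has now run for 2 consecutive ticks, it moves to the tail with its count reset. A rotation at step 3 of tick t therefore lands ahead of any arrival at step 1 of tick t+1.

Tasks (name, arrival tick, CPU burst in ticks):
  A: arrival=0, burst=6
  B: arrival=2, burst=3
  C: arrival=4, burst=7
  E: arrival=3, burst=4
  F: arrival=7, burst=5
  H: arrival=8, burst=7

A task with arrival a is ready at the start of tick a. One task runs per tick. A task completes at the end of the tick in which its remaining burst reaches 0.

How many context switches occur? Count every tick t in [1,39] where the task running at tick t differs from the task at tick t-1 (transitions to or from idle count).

t=0: queue=[A] q_used=0 → run A
t=1: queue=[A] q_used=1 → run A
t=2: queue=[A,B] q_used=0 → run A
t=3: queue=[A,B,E] q_used=1 → run A
t=4: queue=[B,E,A,C] q_used=0 → run B
t=5: queue=[B,E,A,C] q_used=1 → run B
t=6: queue=[E,A,C,B] q_used=0 → run E
t=7: queue=[E,A,C,B,F] q_used=1 → run E
t=8: queue=[A,C,B,F,E,H] q_used=0 → run A
t=9: queue=[A,C,B,F,E,H] q_used=1 → run A
t=10: queue=[C,B,F,E,H] q_used=0 → run C
t=11: queue=[C,B,F,E,H] q_used=1 → run C
t=12: queue=[B,F,E,H,C] q_used=0 → run B
t=13: queue=[F,E,H,C] q_used=0 → run F
t=14: queue=[F,E,H,C] q_used=1 → run F
t=15: queue=[E,H,C,F] q_used=0 → run E
t=16: queue=[E,H,C,F] q_used=1 → run E
t=17: queue=[H,C,F] q_used=0 → run H
t=18: queue=[H,C,F] q_used=1 → run H
t=19: queue=[C,F,H] q_used=0 → run C
t=20: queue=[C,F,H] q_used=1 → run C
t=21: queue=[F,H,C] q_used=0 → run F
t=22: queue=[F,H,C] q_used=1 → run F
t=23: queue=[H,C,F] q_used=0 → run H
t=24: queue=[H,C,F] q_used=1 → run H
t=25: queue=[C,F,H] q_used=0 → run C
t=26: queue=[C,F,H] q_used=1 → run C
t=27: queue=[F,H,C] q_used=0 → run F
t=28: queue=[H,C] q_used=0 → run H
t=29: queue=[H,C] q_used=1 → run H
t=30: queue=[C,H] q_used=0 → run C
t=31: queue=[H] q_used=0 → run H
t=32: (idle)
t=33: (idle)
t=34: (idle)
t=35: (idle)
t=36: (idle)
t=37: (idle)
t=38: (idle)
t=39: (idle)

context switches = 17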